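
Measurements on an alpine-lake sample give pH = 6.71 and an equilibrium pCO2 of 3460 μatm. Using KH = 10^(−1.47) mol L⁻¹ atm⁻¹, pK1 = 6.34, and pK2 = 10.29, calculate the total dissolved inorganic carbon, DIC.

DIC = 0.392 mmol/L

[CO2*] = KH · pCO2 = 10^(−1.47) × 3460×10^-6 = 1.172×10^-4 mol/L
α₀ = 1/(1 + K1/[H⁺] + K1K2/[H⁺]²) = 1/(1 + 10^+0.37 + 10^-3.21) = 0.2990
DIC = [CO2*]/α₀ = 1.172×10^-4 / 0.2990 = 0.392 mmol/L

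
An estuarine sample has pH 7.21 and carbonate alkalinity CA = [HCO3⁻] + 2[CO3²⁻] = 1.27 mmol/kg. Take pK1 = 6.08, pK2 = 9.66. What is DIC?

CA = [HCO3⁻] + 2[CO3²⁻] = (α₁ + 2α₂)·DIC
At pH 7.21: [H⁺]/K1 = 10^-1.13 = 0.074131, K2/[H⁺] = 10^-2.45 = 0.0035481
α₁ = 1/(1 + 0.074131 + 0.0035481) = 1/1.0777 = 0.9279; α₂ = α₁·K2/[H⁺] = 0.003292
α₁ + 2α₂ = 0.9345
DIC = CA / (α₁ + 2α₂) = 1.27 / 0.9345 = 1.36 mmol/kg

DIC = 1.36 mmol/kg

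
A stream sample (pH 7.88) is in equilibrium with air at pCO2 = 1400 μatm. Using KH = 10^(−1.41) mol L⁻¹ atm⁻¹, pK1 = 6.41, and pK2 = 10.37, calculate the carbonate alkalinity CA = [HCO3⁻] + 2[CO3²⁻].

CA = 1.62 mmol/L

[CO2*] = KH · pCO2 = 10^(−1.41) × 1400×10^-6 = 5.447×10^-5 mol/L
α₀ = 1/(1 + K1/[H⁺] + K1K2/[H⁺]²) = 1/(1 + 10^+1.47 + 10^-1.02) = 0.03267
DIC = [CO2*]/α₀ = 5.447×10^-5 / 0.03267 = 1.667 mmol/L
CA = (α₁ + 2α₂)·DIC = (0.9642 + 2×0.003120) × 1.667 = 1.62 mmol/L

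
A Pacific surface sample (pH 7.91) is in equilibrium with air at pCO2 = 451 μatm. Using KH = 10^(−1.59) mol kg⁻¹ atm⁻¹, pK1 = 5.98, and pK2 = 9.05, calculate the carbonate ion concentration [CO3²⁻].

[CO3²⁻] = 0.0715 mmol/kg

[CO2*] = KH · pCO2 = 10^(−1.59) × 451×10^-6 = 1.159×10^-5 mol/kg
α₀ = 1/(1 + K1/[H⁺] + K1K2/[H⁺]²) = 1/(1 + 10^+1.93 + 10^+0.79) = 0.01084
DIC = [CO2*]/α₀ = 1.159×10^-5 / 0.01084 = 1.070 mmol/kg
[CO3²⁻] = α₂·DIC; α₂ = 0.06682, so [CO3²⁻] = 0.06682 × 1.070 = 0.0715 mmol/kg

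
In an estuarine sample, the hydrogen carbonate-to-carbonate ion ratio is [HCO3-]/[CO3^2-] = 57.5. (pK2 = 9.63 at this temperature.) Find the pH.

pH = 7.87

From K2 = [H⁺][CO3^2-]/[HCO3-]:  pH = pK2 − log₁₀([HCO3-]/[CO3^2-])
log₁₀(57.5) = +1.760
pH = 9.63 − (+1.760) = 7.87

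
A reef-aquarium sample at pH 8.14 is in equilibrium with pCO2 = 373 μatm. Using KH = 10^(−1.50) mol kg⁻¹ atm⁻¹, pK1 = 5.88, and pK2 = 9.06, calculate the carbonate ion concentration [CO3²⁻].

[CO2*] = KH · pCO2 = 10^(−1.50) × 373×10^-6 = 1.180×10^-5 mol/kg
α₀ = 1/(1 + K1/[H⁺] + K1K2/[H⁺]²) = 1/(1 + 10^+2.26 + 10^+1.34) = 0.004882
DIC = [CO2*]/α₀ = 1.180×10^-5 / 0.004882 = 2.416 mmol/kg
[CO3²⁻] = α₂·DIC; α₂ = 0.1068, so [CO3²⁻] = 0.1068 × 2.416 = 0.258 mmol/kg

[CO3²⁻] = 0.258 mmol/kg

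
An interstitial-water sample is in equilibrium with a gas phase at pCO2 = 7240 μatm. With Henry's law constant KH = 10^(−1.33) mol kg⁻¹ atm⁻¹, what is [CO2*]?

KH = 10^(−1.33) = 4.677×10^-2 mol kg⁻¹ atm⁻¹
[CO2*] = KH · pCO2 = 4.677×10^-2 × 7240×10^-6 atm = 3.39×10^-4 mol/kg

[CO2*] = 339 μmol/kg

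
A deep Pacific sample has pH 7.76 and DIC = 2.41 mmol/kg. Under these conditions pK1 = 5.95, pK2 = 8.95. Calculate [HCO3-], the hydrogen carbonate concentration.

[HCO3⁻] = 2.23 mmol/kg

α₁ = 1 / (1 + [H⁺]/K1 + K2/[H⁺]) = 1 / (1 + 10^-1.81 + 10^-1.19)
   = 1 / (1 + 0.015488 + 0.064565) = 1/1.0801 = 0.9259
[HCO3⁻] = α₁ × DIC = 0.9259 × 2.41 = 2.23 mmol/kg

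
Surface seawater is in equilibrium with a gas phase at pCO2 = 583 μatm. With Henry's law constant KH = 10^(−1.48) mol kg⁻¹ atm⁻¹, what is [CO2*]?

KH = 10^(−1.48) = 3.311×10^-2 mol kg⁻¹ atm⁻¹
[CO2*] = KH · pCO2 = 3.311×10^-2 × 583×10^-6 atm = 1.93×10^-5 mol/kg

[CO2*] = 19.3 μmol/kg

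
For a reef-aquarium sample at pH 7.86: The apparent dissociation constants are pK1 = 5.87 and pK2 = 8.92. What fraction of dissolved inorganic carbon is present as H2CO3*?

α₀ = 1 / (1 + K1/[H⁺] + K1K2/[H⁺]²) = 1 / (1 + 10^+1.99 + 10^+0.93)
   = 1 / (1 + 97.724 + 8.5114) = 1/107.24 = 0.009325

α₀ = 0.00933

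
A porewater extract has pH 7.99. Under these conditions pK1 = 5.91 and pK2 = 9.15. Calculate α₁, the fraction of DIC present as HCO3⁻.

α₁ = 1 / (1 + [H⁺]/K1 + K2/[H⁺]) = 1 / (1 + 10^-2.08 + 10^-1.16)
   = 1 / (1 + 0.0083176 + 0.069183) = 1/1.0775 = 0.9281

α₁ = 0.928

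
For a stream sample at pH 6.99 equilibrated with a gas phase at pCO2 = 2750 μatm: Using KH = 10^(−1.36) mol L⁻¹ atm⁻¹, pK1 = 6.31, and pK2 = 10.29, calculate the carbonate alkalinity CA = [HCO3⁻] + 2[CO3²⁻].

CA = 0.575 mmol/L

[CO2*] = KH · pCO2 = 10^(−1.36) × 2750×10^-6 = 1.200×10^-4 mol/L
α₀ = 1/(1 + K1/[H⁺] + K1K2/[H⁺]²) = 1/(1 + 10^+0.68 + 10^-2.62) = 0.1728
DIC = [CO2*]/α₀ = 1.200×10^-4 / 0.1728 = 0.6949 mmol/L
CA = (α₁ + 2α₂)·DIC = (0.8268 + 2×0.0004144) × 0.6949 = 0.575 mmol/L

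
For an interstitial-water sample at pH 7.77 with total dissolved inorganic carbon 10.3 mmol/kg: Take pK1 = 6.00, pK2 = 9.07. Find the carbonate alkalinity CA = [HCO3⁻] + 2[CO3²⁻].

CA = 10.6 mmol/kg

CA = [HCO3⁻] + 2[CO3²⁻] = (α₁ + 2α₂)·DIC
At pH 7.77: [H⁺]/K1 = 10^-1.77 = 0.016982, K2/[H⁺] = 10^-1.30 = 0.050119
α₁ = 1/(1 + 0.016982 + 0.050119) = 1/1.0671 = 0.9371; α₂ = α₁·K2/[H⁺] = 0.04697
α₁ + 2α₂ = 1.0311
CA = 1.0311 × 10.3 = 10.6 mmol/kg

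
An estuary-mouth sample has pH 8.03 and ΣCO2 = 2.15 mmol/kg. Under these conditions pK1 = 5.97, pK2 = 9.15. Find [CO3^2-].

[CO3²⁻] = 0.150 mmol/kg

α₂ = 1 / (1 + [H⁺]/K2 + [H⁺]²/(K1K2)) = 1 / (1 + 10^+1.12 + 10^-0.94)
   = 1 / (1 + 13.183 + 0.11482) = 1/14.297 = 0.06994
[CO3²⁻] = α₂ × DIC = 0.06994 × 2.15 = 0.150 mmol/kg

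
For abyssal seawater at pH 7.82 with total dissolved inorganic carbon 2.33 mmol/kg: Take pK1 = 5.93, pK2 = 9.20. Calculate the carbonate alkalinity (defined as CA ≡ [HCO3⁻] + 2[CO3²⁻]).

CA = 2.39 mmol/kg

CA = [HCO3⁻] + 2[CO3²⁻] = (α₁ + 2α₂)·DIC
At pH 7.82: [H⁺]/K1 = 10^-1.89 = 0.012882, K2/[H⁺] = 10^-1.38 = 0.041687
α₁ = 1/(1 + 0.012882 + 0.041687) = 1/1.0546 = 0.9483; α₂ = α₁·K2/[H⁺] = 0.03953
α₁ + 2α₂ = 1.0273
CA = 1.0273 × 2.33 = 2.39 mmol/kg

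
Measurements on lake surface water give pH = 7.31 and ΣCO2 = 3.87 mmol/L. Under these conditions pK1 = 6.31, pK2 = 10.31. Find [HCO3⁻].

α₁ = 1 / (1 + [H⁺]/K1 + K2/[H⁺]) = 1 / (1 + 10^-1.00 + 10^-3.00)
   = 1 / (1 + 0.10000 + 0.0010000) = 1/1.1010 = 0.9083
[HCO3⁻] = α₁ × DIC = 0.9083 × 3.87 = 3.51 mmol/L

[HCO3⁻] = 3.51 mmol/L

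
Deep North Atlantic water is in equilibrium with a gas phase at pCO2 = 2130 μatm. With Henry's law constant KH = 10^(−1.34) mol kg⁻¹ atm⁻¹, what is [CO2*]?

[CO2*] = 97.4 μmol/kg

KH = 10^(−1.34) = 4.571×10^-2 mol kg⁻¹ atm⁻¹
[CO2*] = KH · pCO2 = 4.571×10^-2 × 2130×10^-6 atm = 9.74×10^-5 mol/kg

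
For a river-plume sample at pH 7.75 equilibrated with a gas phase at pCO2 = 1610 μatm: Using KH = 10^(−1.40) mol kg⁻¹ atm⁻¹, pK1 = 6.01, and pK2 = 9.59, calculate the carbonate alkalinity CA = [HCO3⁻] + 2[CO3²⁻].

CA = 3.62 mmol/kg

[CO2*] = KH · pCO2 = 10^(−1.40) × 1610×10^-6 = 6.410×10^-5 mol/kg
α₀ = 1/(1 + K1/[H⁺] + K1K2/[H⁺]²) = 1/(1 + 10^+1.74 + 10^-0.10) = 0.01762
DIC = [CO2*]/α₀ = 6.410×10^-5 / 0.01762 = 3.637 mmol/kg
CA = (α₁ + 2α₂)·DIC = (0.9684 + 2×0.01400) × 3.637 = 3.62 mmol/kg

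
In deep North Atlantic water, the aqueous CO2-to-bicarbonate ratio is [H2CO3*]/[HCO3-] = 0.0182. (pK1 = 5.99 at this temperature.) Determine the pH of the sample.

pH = 7.73

From K1 = [H⁺][HCO3-]/[H2CO3*]:  pH = pK1 − log₁₀([H2CO3*]/[HCO3-])
log₁₀(0.0182) = -1.740
pH = 5.99 − (-1.740) = 7.73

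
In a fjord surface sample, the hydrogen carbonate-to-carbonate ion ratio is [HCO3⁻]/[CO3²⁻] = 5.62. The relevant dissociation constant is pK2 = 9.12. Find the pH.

pH = 8.37

From K2 = [H⁺][CO3²⁻]/[HCO3⁻]:  pH = pK2 − log₁₀([HCO3⁻]/[CO3²⁻])
log₁₀(5.62) = +0.750
pH = 9.12 − (+0.750) = 8.37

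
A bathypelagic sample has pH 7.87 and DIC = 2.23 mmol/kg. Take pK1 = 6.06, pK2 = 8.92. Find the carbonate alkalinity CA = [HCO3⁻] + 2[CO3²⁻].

CA = 2.38 mmol/kg

CA = [HCO3⁻] + 2[CO3²⁻] = (α₁ + 2α₂)·DIC
At pH 7.87: [H⁺]/K1 = 10^-1.81 = 0.015488, K2/[H⁺] = 10^-1.05 = 0.089125
α₁ = 1/(1 + 0.015488 + 0.089125) = 1/1.1046 = 0.9053; α₂ = α₁·K2/[H⁺] = 0.08068
α₁ + 2α₂ = 1.0667
CA = 1.0667 × 2.23 = 2.38 mmol/kg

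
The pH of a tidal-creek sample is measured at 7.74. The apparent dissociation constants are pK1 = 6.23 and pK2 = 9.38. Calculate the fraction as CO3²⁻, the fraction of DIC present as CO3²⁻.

α₂ = 0.0217

α₂ = 1 / (1 + [H⁺]/K2 + [H⁺]²/(K1K2)) = 1 / (1 + 10^+1.64 + 10^+0.13)
   = 1 / (1 + 43.652 + 1.3490) = 1/46.001 = 0.02174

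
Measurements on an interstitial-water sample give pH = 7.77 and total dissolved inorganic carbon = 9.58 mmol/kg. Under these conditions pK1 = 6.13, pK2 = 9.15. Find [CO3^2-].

α₂ = 1 / (1 + [H⁺]/K2 + [H⁺]²/(K1K2)) = 1 / (1 + 10^+1.38 + 10^-0.26)
   = 1 / (1 + 23.988 + 0.54954) = 1/25.538 = 0.03916
[CO3²⁻] = α₂ × DIC = 0.03916 × 9.58 = 0.375 mmol/kg

[CO3²⁻] = 0.375 mmol/kg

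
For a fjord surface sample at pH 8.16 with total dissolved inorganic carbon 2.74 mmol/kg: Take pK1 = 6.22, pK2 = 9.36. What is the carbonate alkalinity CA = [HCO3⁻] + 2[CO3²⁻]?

CA = [HCO3⁻] + 2[CO3²⁻] = (α₁ + 2α₂)·DIC
At pH 8.16: [H⁺]/K1 = 10^-1.94 = 0.011482, K2/[H⁺] = 10^-1.20 = 0.063096
α₁ = 1/(1 + 0.011482 + 0.063096) = 1/1.0746 = 0.9306; α₂ = α₁·K2/[H⁺] = 0.05872
α₁ + 2α₂ = 1.0480
CA = 1.0480 × 2.74 = 2.87 mmol/kg

CA = 2.87 mmol/kg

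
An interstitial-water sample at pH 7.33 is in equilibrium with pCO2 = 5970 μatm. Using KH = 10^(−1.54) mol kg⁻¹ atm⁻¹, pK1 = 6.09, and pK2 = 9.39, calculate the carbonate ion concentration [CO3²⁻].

[CO3²⁻] = 0.0261 mmol/kg

[CO2*] = KH · pCO2 = 10^(−1.54) × 5970×10^-6 = 1.722×10^-4 mol/kg
α₀ = 1/(1 + K1/[H⁺] + K1K2/[H⁺]²) = 1/(1 + 10^+1.24 + 10^-0.82) = 0.05397
DIC = [CO2*]/α₀ = 1.722×10^-4 / 0.05397 = 3.190 mmol/kg
[CO3²⁻] = α₂·DIC; α₂ = 0.008168, so [CO3²⁻] = 0.008168 × 3.190 = 0.0261 mmol/kg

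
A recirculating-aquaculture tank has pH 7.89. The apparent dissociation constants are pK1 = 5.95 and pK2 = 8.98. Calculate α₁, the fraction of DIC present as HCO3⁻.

α₁ = 0.915

α₁ = 1 / (1 + [H⁺]/K1 + K2/[H⁺]) = 1 / (1 + 10^-1.94 + 10^-1.09)
   = 1 / (1 + 0.011482 + 0.081283) = 1/1.0928 = 0.9151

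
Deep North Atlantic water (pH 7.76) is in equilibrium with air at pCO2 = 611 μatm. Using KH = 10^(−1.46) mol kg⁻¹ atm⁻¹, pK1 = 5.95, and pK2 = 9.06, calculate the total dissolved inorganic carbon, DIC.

[CO2*] = KH · pCO2 = 10^(−1.46) × 611×10^-6 = 2.119×10^-5 mol/kg
α₀ = 1/(1 + K1/[H⁺] + K1K2/[H⁺]²) = 1/(1 + 10^+1.81 + 10^+0.51) = 0.01453
DIC = [CO2*]/α₀ = 2.119×10^-5 / 0.01453 = 1.46 mmol/kg

DIC = 1.46 mmol/kg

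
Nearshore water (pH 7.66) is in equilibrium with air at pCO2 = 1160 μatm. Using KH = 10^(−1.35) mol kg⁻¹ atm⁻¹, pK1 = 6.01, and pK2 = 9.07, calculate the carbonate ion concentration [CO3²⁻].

[CO3²⁻] = 0.0900 mmol/kg

[CO2*] = KH · pCO2 = 10^(−1.35) × 1160×10^-6 = 5.182×10^-5 mol/kg
α₀ = 1/(1 + K1/[H⁺] + K1K2/[H⁺]²) = 1/(1 + 10^+1.65 + 10^+0.24) = 0.02109
DIC = [CO2*]/α₀ = 5.182×10^-5 / 0.02109 = 2.456 mmol/kg
[CO3²⁻] = α₂·DIC; α₂ = 0.03666, so [CO3²⁻] = 0.03666 × 2.456 = 0.0900 mmol/kg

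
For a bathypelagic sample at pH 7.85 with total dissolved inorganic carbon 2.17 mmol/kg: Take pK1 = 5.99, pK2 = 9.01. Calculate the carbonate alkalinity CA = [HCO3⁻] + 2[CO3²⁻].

CA = [HCO3⁻] + 2[CO3²⁻] = (α₁ + 2α₂)·DIC
At pH 7.85: [H⁺]/K1 = 10^-1.86 = 0.013804, K2/[H⁺] = 10^-1.16 = 0.069183
α₁ = 1/(1 + 0.013804 + 0.069183) = 1/1.0830 = 0.9234; α₂ = α₁·K2/[H⁺] = 0.06388
α₁ + 2α₂ = 1.0511
CA = 1.0511 × 2.17 = 2.28 mmol/kg

CA = 2.28 mmol/kg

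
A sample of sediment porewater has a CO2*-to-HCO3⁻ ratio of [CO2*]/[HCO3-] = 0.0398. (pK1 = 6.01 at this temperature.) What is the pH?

pH = 7.41

From K1 = [H⁺][HCO3-]/[CO2*]:  pH = pK1 − log₁₀([CO2*]/[HCO3-])
log₁₀(0.0398) = -1.400
pH = 6.01 − (-1.400) = 7.41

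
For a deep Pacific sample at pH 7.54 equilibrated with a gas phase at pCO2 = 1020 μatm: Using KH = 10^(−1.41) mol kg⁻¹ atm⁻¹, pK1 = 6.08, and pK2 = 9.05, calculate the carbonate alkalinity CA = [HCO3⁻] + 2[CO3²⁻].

[CO2*] = KH · pCO2 = 10^(−1.41) × 1020×10^-6 = 3.968×10^-5 mol/kg
α₀ = 1/(1 + K1/[H⁺] + K1K2/[H⁺]²) = 1/(1 + 10^+1.46 + 10^-0.05) = 0.03254
DIC = [CO2*]/α₀ = 3.968×10^-5 / 0.03254 = 1.220 mmol/kg
CA = (α₁ + 2α₂)·DIC = (0.9385 + 2×0.02900) × 1.220 = 1.22 mmol/kg

CA = 1.22 mmol/kg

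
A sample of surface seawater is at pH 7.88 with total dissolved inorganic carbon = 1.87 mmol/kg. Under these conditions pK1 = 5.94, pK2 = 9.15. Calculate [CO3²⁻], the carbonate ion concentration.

α₂ = 1 / (1 + [H⁺]/K2 + [H⁺]²/(K1K2)) = 1 / (1 + 10^+1.27 + 10^-0.67)
   = 1 / (1 + 18.621 + 0.21380) = 1/19.835 = 0.05042
[CO3²⁻] = α₂ × DIC = 0.05042 × 1.87 = 0.0943 mmol/kg

[CO3²⁻] = 0.0943 mmol/kg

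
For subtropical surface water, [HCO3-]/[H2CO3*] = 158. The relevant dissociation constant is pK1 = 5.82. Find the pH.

From K1 = [H⁺][HCO3-]/[H2CO3*]:  pH = pK1 + log₁₀([HCO3-]/[H2CO3*])
log₁₀(158) = +2.199
pH = 5.82 + (+2.199) = 8.02

pH = 8.02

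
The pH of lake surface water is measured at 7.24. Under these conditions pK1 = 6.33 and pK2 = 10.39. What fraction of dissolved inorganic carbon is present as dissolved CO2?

α₀ = 1 / (1 + K1/[H⁺] + K1K2/[H⁺]²) = 1 / (1 + 10^+0.91 + 10^-2.24)
   = 1 / (1 + 8.1283 + 0.0057544) = 1/9.1341 = 0.1095

α₀ = 0.109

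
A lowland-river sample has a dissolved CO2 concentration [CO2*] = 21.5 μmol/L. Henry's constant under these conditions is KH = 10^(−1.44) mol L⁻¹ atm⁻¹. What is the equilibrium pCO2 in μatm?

KH = 10^(−1.44) = 3.631×10^-2 mol L⁻¹ atm⁻¹
pCO2 = [CO2*]/KH = 21.5×10^-6 / 3.631×10^-2 = 5.92×10^-4 atm = 592 μatm

pCO2 = 592 μatm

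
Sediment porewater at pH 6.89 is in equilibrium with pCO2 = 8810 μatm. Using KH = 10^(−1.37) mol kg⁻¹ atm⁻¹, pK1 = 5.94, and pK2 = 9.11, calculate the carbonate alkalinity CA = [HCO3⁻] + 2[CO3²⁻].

CA = 3.39 mmol/kg

[CO2*] = KH · pCO2 = 10^(−1.37) × 8810×10^-6 = 3.758×10^-4 mol/kg
α₀ = 1/(1 + K1/[H⁺] + K1K2/[H⁺]²) = 1/(1 + 10^+0.95 + 10^-1.27) = 0.1003
DIC = [CO2*]/α₀ = 3.758×10^-4 / 0.1003 = 3.745 mmol/kg
CA = (α₁ + 2α₂)·DIC = (0.8943 + 2×0.005389) × 3.745 = 3.39 mmol/kg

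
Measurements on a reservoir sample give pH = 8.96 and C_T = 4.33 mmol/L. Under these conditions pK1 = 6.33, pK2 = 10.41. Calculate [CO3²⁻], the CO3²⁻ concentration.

α₂ = 1 / (1 + [H⁺]/K2 + [H⁺]²/(K1K2)) = 1 / (1 + 10^+1.45 + 10^-1.18)
   = 1 / (1 + 28.184 + 0.066069) = 1/29.250 = 0.03419
[CO3²⁻] = α₂ × DIC = 0.03419 × 4.33 = 0.148 mmol/L

[CO3²⁻] = 0.148 mmol/L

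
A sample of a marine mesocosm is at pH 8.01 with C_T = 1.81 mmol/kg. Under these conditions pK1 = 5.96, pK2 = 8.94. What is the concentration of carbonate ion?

α₂ = 1 / (1 + [H⁺]/K2 + [H⁺]²/(K1K2)) = 1 / (1 + 10^+0.93 + 10^-1.12)
   = 1 / (1 + 8.5114 + 0.075858) = 1/9.5872 = 0.1043
[CO3²⁻] = α₂ × DIC = 0.1043 × 1.81 = 0.189 mmol/kg

[CO3²⁻] = 0.189 mmol/kg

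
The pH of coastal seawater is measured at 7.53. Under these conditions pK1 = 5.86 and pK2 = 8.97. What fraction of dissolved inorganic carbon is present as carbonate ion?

α₂ = 0.0343

α₂ = 1 / (1 + [H⁺]/K2 + [H⁺]²/(K1K2)) = 1 / (1 + 10^+1.44 + 10^-0.23)
   = 1 / (1 + 27.542 + 0.58884) = 1/29.131 = 0.03433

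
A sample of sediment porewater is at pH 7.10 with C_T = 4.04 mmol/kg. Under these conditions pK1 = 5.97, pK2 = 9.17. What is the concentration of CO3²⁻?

[CO3²⁻] = 0.0318 mmol/kg

α₂ = 1 / (1 + [H⁺]/K2 + [H⁺]²/(K1K2)) = 1 / (1 + 10^+2.07 + 10^+0.94)
   = 1 / (1 + 117.49 + 8.7096) = 1/127.20 = 0.007862
[CO3²⁻] = α₂ × DIC = 0.007862 × 4.04 = 0.0318 mmol/kg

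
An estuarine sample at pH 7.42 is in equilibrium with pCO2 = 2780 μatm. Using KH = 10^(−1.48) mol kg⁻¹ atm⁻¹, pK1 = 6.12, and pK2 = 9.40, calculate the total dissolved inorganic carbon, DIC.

DIC = 1.95 mmol/kg

[CO2*] = KH · pCO2 = 10^(−1.48) × 2780×10^-6 = 9.205×10^-5 mol/kg
α₀ = 1/(1 + K1/[H⁺] + K1K2/[H⁺]²) = 1/(1 + 10^+1.30 + 10^-0.68) = 0.04726
DIC = [CO2*]/α₀ = 9.205×10^-5 / 0.04726 = 1.95 mmol/kg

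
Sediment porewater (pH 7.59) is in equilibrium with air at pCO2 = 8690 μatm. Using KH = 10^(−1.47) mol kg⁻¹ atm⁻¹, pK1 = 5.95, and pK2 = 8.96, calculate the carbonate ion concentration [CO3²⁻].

[CO2*] = KH · pCO2 = 10^(−1.47) × 8690×10^-6 = 2.945×10^-4 mol/kg
α₀ = 1/(1 + K1/[H⁺] + K1K2/[H⁺]²) = 1/(1 + 10^+1.64 + 10^+0.27) = 0.02150
DIC = [CO2*]/α₀ = 2.945×10^-4 / 0.02150 = 13.70 mmol/kg
[CO3²⁻] = α₂·DIC; α₂ = 0.04003, so [CO3²⁻] = 0.04003 × 13.70 = 0.548 mmol/kg

[CO3²⁻] = 0.548 mmol/kg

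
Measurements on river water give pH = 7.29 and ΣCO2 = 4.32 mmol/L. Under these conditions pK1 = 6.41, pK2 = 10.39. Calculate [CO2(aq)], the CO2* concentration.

[CO2*] = 0.503 mmol/L

α₀ = 1 / (1 + K1/[H⁺] + K1K2/[H⁺]²) = 1 / (1 + 10^+0.88 + 10^-2.22)
   = 1 / (1 + 7.5858 + 0.0060256) = 1/8.5918 = 0.1164
[CO2*] = α₀ × DIC = 0.1164 × 4.32 = 0.503 mmol/L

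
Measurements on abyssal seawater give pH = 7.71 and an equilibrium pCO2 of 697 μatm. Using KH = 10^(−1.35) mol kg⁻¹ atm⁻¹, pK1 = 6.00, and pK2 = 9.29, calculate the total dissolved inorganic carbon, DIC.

DIC = 1.67 mmol/kg

[CO2*] = KH · pCO2 = 10^(−1.35) × 697×10^-6 = 3.113×10^-5 mol/kg
α₀ = 1/(1 + K1/[H⁺] + K1K2/[H⁺]²) = 1/(1 + 10^+1.71 + 10^+0.13) = 0.01864
DIC = [CO2*]/α₀ = 3.113×10^-5 / 0.01864 = 1.67 mmol/kg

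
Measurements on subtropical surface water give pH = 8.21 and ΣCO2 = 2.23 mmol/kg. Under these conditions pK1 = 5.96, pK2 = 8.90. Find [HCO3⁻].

[HCO3⁻] = 1.84 mmol/kg

α₁ = 1 / (1 + [H⁺]/K1 + K2/[H⁺]) = 1 / (1 + 10^-2.25 + 10^-0.69)
   = 1 / (1 + 0.0056234 + 0.20417) = 1/1.2098 = 0.8266
[HCO3⁻] = α₁ × DIC = 0.8266 × 2.23 = 1.84 mmol/kg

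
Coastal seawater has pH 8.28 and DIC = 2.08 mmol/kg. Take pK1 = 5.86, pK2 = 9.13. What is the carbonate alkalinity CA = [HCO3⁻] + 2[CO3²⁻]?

CA = [HCO3⁻] + 2[CO3²⁻] = (α₁ + 2α₂)·DIC
At pH 8.28: [H⁺]/K1 = 10^-2.42 = 0.0038019, K2/[H⁺] = 10^-0.85 = 0.14125
α₁ = 1/(1 + 0.0038019 + 0.14125) = 1/1.1451 = 0.8733; α₂ = α₁·K2/[H⁺] = 0.1234
α₁ + 2α₂ = 1.1200
CA = 1.1200 × 2.08 = 2.33 mmol/kg

CA = 2.33 mmol/kg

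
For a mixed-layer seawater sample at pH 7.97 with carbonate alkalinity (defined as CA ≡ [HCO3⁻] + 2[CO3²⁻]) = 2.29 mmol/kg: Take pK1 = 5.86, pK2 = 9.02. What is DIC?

CA = [HCO3⁻] + 2[CO3²⁻] = (α₁ + 2α₂)·DIC
At pH 7.97: [H⁺]/K1 = 10^-2.11 = 0.0077625, K2/[H⁺] = 10^-1.05 = 0.089125
α₁ = 1/(1 + 0.0077625 + 0.089125) = 1/1.0969 = 0.9117; α₂ = α₁·K2/[H⁺] = 0.08125
α₁ + 2α₂ = 1.0742
DIC = CA / (α₁ + 2α₂) = 2.29 / 1.0742 = 2.13 mmol/kg

DIC = 2.13 mmol/kg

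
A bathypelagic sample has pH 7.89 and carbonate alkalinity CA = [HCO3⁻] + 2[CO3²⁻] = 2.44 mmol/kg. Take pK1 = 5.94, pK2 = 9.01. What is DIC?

CA = [HCO3⁻] + 2[CO3²⁻] = (α₁ + 2α₂)·DIC
At pH 7.89: [H⁺]/K1 = 10^-1.95 = 0.011220, K2/[H⁺] = 10^-1.12 = 0.075858
α₁ = 1/(1 + 0.011220 + 0.075858) = 1/1.0871 = 0.9199; α₂ = α₁·K2/[H⁺] = 0.06978
α₁ + 2α₂ = 1.0595
DIC = CA / (α₁ + 2α₂) = 2.44 / 1.0595 = 2.30 mmol/kg

DIC = 2.30 mmol/kg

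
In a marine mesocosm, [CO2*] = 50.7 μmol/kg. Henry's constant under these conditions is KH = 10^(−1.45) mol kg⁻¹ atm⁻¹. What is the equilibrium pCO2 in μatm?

pCO2 = 1430 μatm

KH = 10^(−1.45) = 3.548×10^-2 mol kg⁻¹ atm⁻¹
pCO2 = [CO2*]/KH = 50.7×10^-6 / 3.548×10^-2 = 1.43×10^-3 atm = 1430 μatm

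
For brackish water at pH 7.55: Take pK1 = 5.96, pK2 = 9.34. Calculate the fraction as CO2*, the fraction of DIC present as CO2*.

α₀ = 0.0247

α₀ = 1 / (1 + K1/[H⁺] + K1K2/[H⁺]²) = 1 / (1 + 10^+1.59 + 10^-0.20)
   = 1 / (1 + 38.905 + 0.63096) = 1/40.535 = 0.02467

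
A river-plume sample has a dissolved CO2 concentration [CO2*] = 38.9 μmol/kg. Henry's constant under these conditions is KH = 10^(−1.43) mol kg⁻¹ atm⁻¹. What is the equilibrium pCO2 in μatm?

KH = 10^(−1.43) = 3.715×10^-2 mol kg⁻¹ atm⁻¹
pCO2 = [CO2*]/KH = 38.9×10^-6 / 3.715×10^-2 = 1.05×10^-3 atm = 1050 μatm

pCO2 = 1050 μatm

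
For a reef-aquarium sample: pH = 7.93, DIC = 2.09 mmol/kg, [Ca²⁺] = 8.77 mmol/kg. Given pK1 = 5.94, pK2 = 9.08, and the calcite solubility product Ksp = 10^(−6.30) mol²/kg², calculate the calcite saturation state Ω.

α₂ = 1 / (1 + [H⁺]/K2 + [H⁺]²/(K1K2)) = 1 / (1 + 10^+1.15 + 10^-0.84)
   = 1 / (1 + 14.125 + 0.14454) = 1/15.270 = 0.06549
[CO3²⁻] = α₂ × DIC = 0.06549 × 2.09 = 0.1369 mmol/kg
Ksp = 10^(−6.30) = 5.012×10^-7
Ω = [Ca²⁺][CO3²⁻]/Ksp = (8.77×10^-3)(1.369×10^-4) / 5.012×10^-7 = 2.40

Ω = 2.40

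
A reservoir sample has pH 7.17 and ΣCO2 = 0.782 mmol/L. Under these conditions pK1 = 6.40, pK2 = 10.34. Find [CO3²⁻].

[CO3²⁻] = 0.452 μmol/L

α₂ = 1 / (1 + [H⁺]/K2 + [H⁺]²/(K1K2)) = 1 / (1 + 10^+3.17 + 10^+2.40)
   = 1 / (1 + 1479.1 + 251.19) = 1/1731.3 = 0.0005776
[CO3²⁻] = α₂ × DIC = 0.0005776 × 0.782 = 0.000452 mmol/L = 0.452 μmol/L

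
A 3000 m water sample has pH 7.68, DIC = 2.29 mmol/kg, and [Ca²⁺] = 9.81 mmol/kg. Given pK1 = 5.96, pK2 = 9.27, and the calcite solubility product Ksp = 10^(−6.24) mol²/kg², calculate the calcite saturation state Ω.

Ω = 0.960

α₂ = 1 / (1 + [H⁺]/K2 + [H⁺]²/(K1K2)) = 1 / (1 + 10^+1.59 + 10^-0.13)
   = 1 / (1 + 38.905 + 0.74131) = 1/40.646 = 0.02460
[CO3²⁻] = α₂ × DIC = 0.02460 × 2.29 = 0.05634 mmol/kg
Ksp = 10^(−6.24) = 5.754×10^-7
Ω = [Ca²⁺][CO3²⁻]/Ksp = (9.81×10^-3)(5.634×10^-5) / 5.754×10^-7 = 0.960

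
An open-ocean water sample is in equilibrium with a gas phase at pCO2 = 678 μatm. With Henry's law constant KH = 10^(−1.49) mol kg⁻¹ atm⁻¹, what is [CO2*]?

[CO2*] = 21.9 μmol/kg

KH = 10^(−1.49) = 3.236×10^-2 mol kg⁻¹ atm⁻¹
[CO2*] = KH · pCO2 = 3.236×10^-2 × 678×10^-6 atm = 2.19×10^-5 mol/kg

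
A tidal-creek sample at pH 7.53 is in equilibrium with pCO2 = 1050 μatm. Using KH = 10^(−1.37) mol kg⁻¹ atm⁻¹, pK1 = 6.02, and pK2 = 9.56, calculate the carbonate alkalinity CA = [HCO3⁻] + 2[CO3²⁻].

[CO2*] = KH · pCO2 = 10^(−1.37) × 1050×10^-6 = 4.479×10^-5 mol/kg
α₀ = 1/(1 + K1/[H⁺] + K1K2/[H⁺]²) = 1/(1 + 10^+1.51 + 10^-0.52) = 0.02971
DIC = [CO2*]/α₀ = 4.479×10^-5 / 0.02971 = 1.508 mmol/kg
CA = (α₁ + 2α₂)·DIC = (0.9613 + 2×0.008972) × 1.508 = 1.48 mmol/kg

CA = 1.48 mmol/kg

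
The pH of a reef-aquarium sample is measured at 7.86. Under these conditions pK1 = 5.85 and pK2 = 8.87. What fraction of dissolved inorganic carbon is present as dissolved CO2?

α₀ = 0.00882

α₀ = 1 / (1 + K1/[H⁺] + K1K2/[H⁺]²) = 1 / (1 + 10^+2.01 + 10^+1.00)
   = 1 / (1 + 102.33 + 10.000) = 1/113.33 = 0.008824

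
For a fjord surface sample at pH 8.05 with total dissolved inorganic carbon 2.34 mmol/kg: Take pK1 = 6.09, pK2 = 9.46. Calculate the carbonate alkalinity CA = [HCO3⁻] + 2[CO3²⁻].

CA = [HCO3⁻] + 2[CO3²⁻] = (α₁ + 2α₂)·DIC
At pH 8.05: [H⁺]/K1 = 10^-1.96 = 0.010965, K2/[H⁺] = 10^-1.41 = 0.038905
α₁ = 1/(1 + 0.010965 + 0.038905) = 1/1.0499 = 0.9525; α₂ = α₁·K2/[H⁺] = 0.03706
α₁ + 2α₂ = 1.0266
CA = 1.0266 × 2.34 = 2.40 mmol/kg

CA = 2.40 mmol/kg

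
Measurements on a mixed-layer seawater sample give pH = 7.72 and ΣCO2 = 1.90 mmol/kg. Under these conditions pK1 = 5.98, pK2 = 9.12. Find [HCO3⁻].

[HCO3⁻] = 1.80 mmol/kg

α₁ = 1 / (1 + [H⁺]/K1 + K2/[H⁺]) = 1 / (1 + 10^-1.74 + 10^-1.40)
   = 1 / (1 + 0.018197 + 0.039811) = 1/1.0580 = 0.9452
[HCO3⁻] = α₁ × DIC = 0.9452 × 1.90 = 1.80 mmol/kg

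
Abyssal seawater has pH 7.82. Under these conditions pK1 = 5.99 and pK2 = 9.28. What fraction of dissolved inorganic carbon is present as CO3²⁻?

α₂ = 0.0330

α₂ = 1 / (1 + [H⁺]/K2 + [H⁺]²/(K1K2)) = 1 / (1 + 10^+1.46 + 10^-0.37)
   = 1 / (1 + 28.840 + 0.42658) = 1/30.267 = 0.03304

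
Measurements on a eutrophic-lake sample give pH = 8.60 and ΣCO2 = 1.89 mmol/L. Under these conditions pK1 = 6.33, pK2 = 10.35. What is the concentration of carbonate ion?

[CO3²⁻] = 0.0328 mmol/L

α₂ = 1 / (1 + [H⁺]/K2 + [H⁺]²/(K1K2)) = 1 / (1 + 10^+1.75 + 10^-0.52)
   = 1 / (1 + 56.234 + 0.30200) = 1/57.536 = 0.01738
[CO3²⁻] = α₂ × DIC = 0.01738 × 1.89 = 0.0328 mmol/L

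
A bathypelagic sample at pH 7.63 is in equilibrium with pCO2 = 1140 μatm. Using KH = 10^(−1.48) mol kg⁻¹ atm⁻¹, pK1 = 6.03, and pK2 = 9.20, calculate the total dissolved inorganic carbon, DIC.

[CO2*] = KH · pCO2 = 10^(−1.48) × 1140×10^-6 = 3.775×10^-5 mol/kg
α₀ = 1/(1 + K1/[H⁺] + K1K2/[H⁺]²) = 1/(1 + 10^+1.60 + 10^+0.03) = 0.02388
DIC = [CO2*]/α₀ = 3.775×10^-5 / 0.02388 = 1.58 mmol/kg

DIC = 1.58 mmol/kg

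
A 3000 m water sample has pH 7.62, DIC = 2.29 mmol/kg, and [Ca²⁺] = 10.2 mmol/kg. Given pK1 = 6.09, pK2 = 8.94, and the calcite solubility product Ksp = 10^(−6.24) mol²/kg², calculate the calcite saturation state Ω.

Ω = 1.80

α₂ = 1 / (1 + [H⁺]/K2 + [H⁺]²/(K1K2)) = 1 / (1 + 10^+1.32 + 10^-0.21)
   = 1 / (1 + 20.893 + 0.61660) = 1/22.510 = 0.04443
[CO3²⁻] = α₂ × DIC = 0.04443 × 2.29 = 0.1017 mmol/kg
Ksp = 10^(−6.24) = 5.754×10^-7
Ω = [Ca²⁺][CO3²⁻]/Ksp = (10.2×10^-3)(1.017×10^-4) / 5.754×10^-7 = 1.80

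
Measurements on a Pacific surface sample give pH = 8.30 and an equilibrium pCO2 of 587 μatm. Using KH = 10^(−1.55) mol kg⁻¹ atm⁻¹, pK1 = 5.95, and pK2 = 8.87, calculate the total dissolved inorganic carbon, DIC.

[CO2*] = KH · pCO2 = 10^(−1.55) × 587×10^-6 = 1.654×10^-5 mol/kg
α₀ = 1/(1 + K1/[H⁺] + K1K2/[H⁺]²) = 1/(1 + 10^+2.35 + 10^+1.78) = 0.003507
DIC = [CO2*]/α₀ = 1.654×10^-5 / 0.003507 = 4.72 mmol/kg

DIC = 4.72 mmol/kg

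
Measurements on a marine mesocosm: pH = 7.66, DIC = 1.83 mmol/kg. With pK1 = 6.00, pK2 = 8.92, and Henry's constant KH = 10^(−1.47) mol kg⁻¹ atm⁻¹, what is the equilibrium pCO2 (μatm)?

α₀ = 1 / (1 + K1/[H⁺] + K1K2/[H⁺]²) = 1 / (1 + 10^+1.66 + 10^+0.40)
   = 1 / (1 + 45.709 + 2.5119) = 1/49.221 = 0.02032
[CO2*] = α₀ × DIC = 0.02032 × 1.83 = 0.03718 mmol/kg
pCO2 = [CO2*]/KH = 3.718×10^-5 / 3.388×10^-2 = 1100 μatm

pCO2 = 1100 μatm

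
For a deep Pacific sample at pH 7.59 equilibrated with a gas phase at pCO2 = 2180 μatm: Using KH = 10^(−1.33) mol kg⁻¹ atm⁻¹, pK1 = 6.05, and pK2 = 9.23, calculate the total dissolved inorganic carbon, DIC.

[CO2*] = KH · pCO2 = 10^(−1.33) × 2180×10^-6 = 1.020×10^-4 mol/kg
α₀ = 1/(1 + K1/[H⁺] + K1K2/[H⁺]²) = 1/(1 + 10^+1.54 + 10^-0.10) = 0.02742
DIC = [CO2*]/α₀ = 1.020×10^-4 / 0.02742 = 3.72 mmol/kg

DIC = 3.72 mmol/kg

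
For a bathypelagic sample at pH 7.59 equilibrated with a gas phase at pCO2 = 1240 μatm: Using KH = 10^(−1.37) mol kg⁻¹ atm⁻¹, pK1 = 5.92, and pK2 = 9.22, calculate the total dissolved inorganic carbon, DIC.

[CO2*] = KH · pCO2 = 10^(−1.37) × 1240×10^-6 = 5.290×10^-5 mol/kg
α₀ = 1/(1 + K1/[H⁺] + K1K2/[H⁺]²) = 1/(1 + 10^+1.67 + 10^+0.04) = 0.02046
DIC = [CO2*]/α₀ = 5.290×10^-5 / 0.02046 = 2.59 mmol/kg

DIC = 2.59 mmol/kg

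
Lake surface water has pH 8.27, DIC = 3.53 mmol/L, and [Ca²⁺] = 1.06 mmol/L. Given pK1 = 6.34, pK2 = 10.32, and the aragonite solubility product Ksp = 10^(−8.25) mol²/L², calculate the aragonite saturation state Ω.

Ω = 5.81

α₂ = 1 / (1 + [H⁺]/K2 + [H⁺]²/(K1K2)) = 1 / (1 + 10^+2.05 + 10^+0.12)
   = 1 / (1 + 112.20 + 1.3183) = 1/114.52 = 0.008732
[CO3²⁻] = α₂ × DIC = 0.008732 × 3.53 = 0.03082 mmol/L
Ksp = 10^(−8.25) = 5.623×10^-9
Ω = [Ca²⁺][CO3²⁻]/Ksp = (1.06×10^-3)(3.082×10^-5) / 5.623×10^-9 = 5.81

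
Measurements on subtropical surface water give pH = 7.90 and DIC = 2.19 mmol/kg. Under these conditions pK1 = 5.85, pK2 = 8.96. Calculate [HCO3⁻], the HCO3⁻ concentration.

α₁ = 1 / (1 + [H⁺]/K1 + K2/[H⁺]) = 1 / (1 + 10^-2.05 + 10^-1.06)
   = 1 / (1 + 0.0089125 + 0.087096) = 1/1.0960 = 0.9124
[HCO3⁻] = α₁ × DIC = 0.9124 × 2.19 = 2.00 mmol/kg

[HCO3⁻] = 2.00 mmol/kg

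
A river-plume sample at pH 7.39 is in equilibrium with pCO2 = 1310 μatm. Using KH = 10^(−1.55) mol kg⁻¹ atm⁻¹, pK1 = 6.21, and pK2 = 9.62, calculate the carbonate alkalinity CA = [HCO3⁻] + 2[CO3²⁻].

[CO2*] = KH · pCO2 = 10^(−1.55) × 1310×10^-6 = 3.692×10^-5 mol/kg
α₀ = 1/(1 + K1/[H⁺] + K1K2/[H⁺]²) = 1/(1 + 10^+1.18 + 10^-1.05) = 0.06163
DIC = [CO2*]/α₀ = 3.692×10^-5 / 0.06163 = 0.5990 mmol/kg
CA = (α₁ + 2α₂)·DIC = (0.9329 + 2×0.005493) × 0.5990 = 0.565 mmol/kg

CA = 0.565 mmol/kg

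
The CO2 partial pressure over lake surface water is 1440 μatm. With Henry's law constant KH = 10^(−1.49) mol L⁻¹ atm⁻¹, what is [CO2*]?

[CO2*] = 46.6 μmol/L

KH = 10^(−1.49) = 3.236×10^-2 mol L⁻¹ atm⁻¹
[CO2*] = KH · pCO2 = 3.236×10^-2 × 1440×10^-6 atm = 4.66×10^-5 mol/L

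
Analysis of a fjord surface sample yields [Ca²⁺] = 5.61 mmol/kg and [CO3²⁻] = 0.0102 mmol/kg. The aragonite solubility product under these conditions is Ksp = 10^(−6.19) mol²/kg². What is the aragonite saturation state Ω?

Ω = 0.0886

Ksp = 10^(−6.19) = 6.457×10^-7
Ω = [Ca²⁺][CO3²⁻]/Ksp = (5.61×10^-3)(0.0102×10^-3) / 6.457×10^-7 = 0.0886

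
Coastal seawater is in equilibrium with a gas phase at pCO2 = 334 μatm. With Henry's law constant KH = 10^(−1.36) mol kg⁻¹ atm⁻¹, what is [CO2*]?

KH = 10^(−1.36) = 4.365×10^-2 mol kg⁻¹ atm⁻¹
[CO2*] = KH · pCO2 = 4.365×10^-2 × 334×10^-6 atm = 1.46×10^-5 mol/kg

[CO2*] = 14.6 μmol/kg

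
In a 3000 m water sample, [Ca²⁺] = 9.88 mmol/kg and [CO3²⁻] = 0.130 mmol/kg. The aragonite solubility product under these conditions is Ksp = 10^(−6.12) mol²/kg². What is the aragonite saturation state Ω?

Ω = 1.69

Ksp = 10^(−6.12) = 7.586×10^-7
Ω = [Ca²⁺][CO3²⁻]/Ksp = (9.88×10^-3)(0.130×10^-3) / 7.586×10^-7 = 1.69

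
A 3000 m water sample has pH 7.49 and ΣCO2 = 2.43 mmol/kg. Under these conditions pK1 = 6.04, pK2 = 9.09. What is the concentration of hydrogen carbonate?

[HCO3⁻] = 2.29 mmol/kg

α₁ = 1 / (1 + [H⁺]/K1 + K2/[H⁺]) = 1 / (1 + 10^-1.45 + 10^-1.60)
   = 1 / (1 + 0.035481 + 0.025119) = 1/1.0606 = 0.9429
[HCO3⁻] = α₁ × DIC = 0.9429 × 2.43 = 2.29 mmol/kg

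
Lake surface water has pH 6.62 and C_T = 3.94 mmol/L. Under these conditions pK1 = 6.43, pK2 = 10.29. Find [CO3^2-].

α₂ = 1 / (1 + [H⁺]/K2 + [H⁺]²/(K1K2)) = 1 / (1 + 10^+3.67 + 10^+3.48)
   = 1 / (1 + 4677.4 + 3020.0) = 1/7698.3 = 0.0001299
[CO3²⁻] = α₂ × DIC = 0.0001299 × 3.94 = 0.000512 mmol/L = 0.512 μmol/L

[CO3²⁻] = 0.512 μmol/L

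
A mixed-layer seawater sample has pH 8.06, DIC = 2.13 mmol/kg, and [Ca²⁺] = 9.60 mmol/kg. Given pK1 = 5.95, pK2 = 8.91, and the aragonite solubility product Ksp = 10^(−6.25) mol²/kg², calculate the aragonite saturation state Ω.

Ω = 4.47

α₂ = 1 / (1 + [H⁺]/K2 + [H⁺]²/(K1K2)) = 1 / (1 + 10^+0.85 + 10^-1.26)
   = 1 / (1 + 7.0795 + 0.054954) = 1/8.1344 = 0.1229
[CO3²⁻] = α₂ × DIC = 0.1229 × 2.13 = 0.2619 mmol/kg
Ksp = 10^(−6.25) = 5.623×10^-7
Ω = [Ca²⁺][CO3²⁻]/Ksp = (9.60×10^-3)(2.619×10^-4) / 5.623×10^-7 = 4.47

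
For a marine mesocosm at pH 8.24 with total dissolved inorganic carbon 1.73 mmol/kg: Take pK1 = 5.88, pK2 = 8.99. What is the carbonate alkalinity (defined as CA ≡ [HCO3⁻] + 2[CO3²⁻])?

CA = [HCO3⁻] + 2[CO3²⁻] = (α₁ + 2α₂)·DIC
At pH 8.24: [H⁺]/K1 = 10^-2.36 = 0.0043652, K2/[H⁺] = 10^-0.75 = 0.17783
α₁ = 1/(1 + 0.0043652 + 0.17783) = 1/1.1822 = 0.8459; α₂ = α₁·K2/[H⁺] = 0.1504
α₁ + 2α₂ = 1.1467
CA = 1.1467 × 1.73 = 1.98 mmol/kg

CA = 1.98 mmol/kg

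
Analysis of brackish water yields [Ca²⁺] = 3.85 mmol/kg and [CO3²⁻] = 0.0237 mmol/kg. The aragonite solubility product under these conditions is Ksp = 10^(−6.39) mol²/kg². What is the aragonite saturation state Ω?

Ksp = 10^(−6.39) = 4.074×10^-7
Ω = [Ca²⁺][CO3²⁻]/Ksp = (3.85×10^-3)(0.0237×10^-3) / 4.074×10^-7 = 0.224

Ω = 0.224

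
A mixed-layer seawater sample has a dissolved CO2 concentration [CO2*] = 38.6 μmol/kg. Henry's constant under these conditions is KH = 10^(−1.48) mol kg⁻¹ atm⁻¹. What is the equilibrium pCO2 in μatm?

pCO2 = 1170 μatm

KH = 10^(−1.48) = 3.311×10^-2 mol kg⁻¹ atm⁻¹
pCO2 = [CO2*]/KH = 38.6×10^-6 / 3.311×10^-2 = 1.17×10^-3 atm = 1170 μatm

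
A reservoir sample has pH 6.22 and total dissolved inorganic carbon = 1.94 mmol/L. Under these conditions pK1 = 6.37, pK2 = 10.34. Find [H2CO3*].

α₀ = 1 / (1 + K1/[H⁺] + K1K2/[H⁺]²) = 1 / (1 + 10^-0.15 + 10^-4.27)
   = 1 / (1 + 0.70795 + 5.3703×10^-5) = 1/1.7080 = 0.5855
[CO2*] = α₀ × DIC = 0.5855 × 1.94 = 1.14 mmol/L

[CO2*] = 1.14 mmol/L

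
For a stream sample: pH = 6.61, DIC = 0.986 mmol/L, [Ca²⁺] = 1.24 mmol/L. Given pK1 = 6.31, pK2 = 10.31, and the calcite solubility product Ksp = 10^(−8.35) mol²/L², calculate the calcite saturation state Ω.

Ω = 0.0364

α₂ = 1 / (1 + [H⁺]/K2 + [H⁺]²/(K1K2)) = 1 / (1 + 10^+3.70 + 10^+3.40)
   = 1 / (1 + 5011.9 + 2511.9) = 1/7524.8 = 0.0001329
[CO3²⁻] = α₂ × DIC = 0.0001329 × 0.986 = 0.0001310 mmol/L = 0.1310 μmol/L
Ksp = 10^(−8.35) = 4.467×10^-9
Ω = [Ca²⁺][CO3²⁻]/Ksp = (1.24×10^-3)(1.310×10^-7) / 4.467×10^-9 = 0.0364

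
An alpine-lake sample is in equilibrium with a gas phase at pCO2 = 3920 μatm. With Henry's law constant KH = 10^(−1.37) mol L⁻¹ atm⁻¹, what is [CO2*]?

KH = 10^(−1.37) = 4.266×10^-2 mol L⁻¹ atm⁻¹
[CO2*] = KH · pCO2 = 4.266×10^-2 × 3920×10^-6 atm = 1.67×10^-4 mol/L

[CO2*] = 167 μmol/L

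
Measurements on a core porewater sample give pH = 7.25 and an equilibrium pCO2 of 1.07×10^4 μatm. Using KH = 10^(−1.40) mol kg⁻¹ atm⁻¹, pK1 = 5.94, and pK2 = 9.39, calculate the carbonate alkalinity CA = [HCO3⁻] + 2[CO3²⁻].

[CO2*] = KH · pCO2 = 10^(−1.40) × 1.07×10^4×10^-6 = 4.260×10^-4 mol/kg
α₀ = 1/(1 + K1/[H⁺] + K1K2/[H⁺]²) = 1/(1 + 10^+1.31 + 10^-0.83) = 0.04637
DIC = [CO2*]/α₀ = 4.260×10^-4 / 0.04637 = 9.186 mmol/kg
CA = (α₁ + 2α₂)·DIC = (0.9468 + 2×0.006859) × 9.186 = 8.82 mmol/kg

CA = 8.82 mmol/kg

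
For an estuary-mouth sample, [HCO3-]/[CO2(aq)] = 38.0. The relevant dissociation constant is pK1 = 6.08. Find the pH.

pH = 7.66

From K1 = [H⁺][HCO3-]/[CO2(aq)]:  pH = pK1 + log₁₀([HCO3-]/[CO2(aq)])
log₁₀(38.0) = +1.580
pH = 6.08 + (+1.580) = 7.66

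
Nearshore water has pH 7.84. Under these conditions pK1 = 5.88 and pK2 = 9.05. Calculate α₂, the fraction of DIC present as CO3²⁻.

α₂ = 1 / (1 + [H⁺]/K2 + [H⁺]²/(K1K2)) = 1 / (1 + 10^+1.21 + 10^-0.75)
   = 1 / (1 + 16.218 + 0.17783) = 1/17.396 = 0.05748

α₂ = 0.0575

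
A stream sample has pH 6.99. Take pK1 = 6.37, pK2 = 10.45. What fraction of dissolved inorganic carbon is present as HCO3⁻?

α₁ = 0.806

α₁ = 1 / (1 + [H⁺]/K1 + K2/[H⁺]) = 1 / (1 + 10^-0.62 + 10^-3.46)
   = 1 / (1 + 0.23988 + 0.00034674) = 1/1.2402 = 0.8063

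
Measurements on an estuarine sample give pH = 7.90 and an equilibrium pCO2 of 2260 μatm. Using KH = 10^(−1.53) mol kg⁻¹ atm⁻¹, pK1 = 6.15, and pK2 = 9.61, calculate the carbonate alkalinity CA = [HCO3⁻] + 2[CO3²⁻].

CA = 3.90 mmol/kg

[CO2*] = KH · pCO2 = 10^(−1.53) × 2260×10^-6 = 6.670×10^-5 mol/kg
α₀ = 1/(1 + K1/[H⁺] + K1K2/[H⁺]²) = 1/(1 + 10^+1.75 + 10^+0.04) = 0.01714
DIC = [CO2*]/α₀ = 6.670×10^-5 / 0.01714 = 3.890 mmol/kg
CA = (α₁ + 2α₂)·DIC = (0.9641 + 2×0.01880) × 3.890 = 3.90 mmol/kg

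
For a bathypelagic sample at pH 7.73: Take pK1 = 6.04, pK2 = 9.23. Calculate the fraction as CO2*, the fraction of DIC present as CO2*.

α₀ = 1 / (1 + K1/[H⁺] + K1K2/[H⁺]²) = 1 / (1 + 10^+1.69 + 10^+0.19)
   = 1 / (1 + 48.978 + 1.5488) = 1/51.527 = 0.01941

α₀ = 0.0194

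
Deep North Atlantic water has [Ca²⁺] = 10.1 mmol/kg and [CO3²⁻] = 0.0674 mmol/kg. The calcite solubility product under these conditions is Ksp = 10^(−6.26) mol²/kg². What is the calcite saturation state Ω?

Ksp = 10^(−6.26) = 5.495×10^-7
Ω = [Ca²⁺][CO3²⁻]/Ksp = (10.1×10^-3)(0.0674×10^-3) / 5.495×10^-7 = 1.24

Ω = 1.24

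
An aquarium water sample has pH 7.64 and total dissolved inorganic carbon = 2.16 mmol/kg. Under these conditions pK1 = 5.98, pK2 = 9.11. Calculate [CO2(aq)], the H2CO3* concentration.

[CO2*] = 0.0448 mmol/kg

α₀ = 1 / (1 + K1/[H⁺] + K1K2/[H⁺]²) = 1 / (1 + 10^+1.66 + 10^+0.19)
   = 1 / (1 + 45.709 + 1.5488) = 1/48.258 = 0.02072
[CO2*] = α₀ × DIC = 0.02072 × 2.16 = 0.0448 mmol/kg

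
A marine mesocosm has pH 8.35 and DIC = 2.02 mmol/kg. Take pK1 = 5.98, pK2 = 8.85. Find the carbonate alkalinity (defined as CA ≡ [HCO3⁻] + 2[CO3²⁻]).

CA = [HCO3⁻] + 2[CO3²⁻] = (α₁ + 2α₂)·DIC
At pH 8.35: [H⁺]/K1 = 10^-2.37 = 0.0042658, K2/[H⁺] = 10^-0.50 = 0.31623
α₁ = 1/(1 + 0.0042658 + 0.31623) = 1/1.3205 = 0.7573; α₂ = α₁·K2/[H⁺] = 0.2395
α₁ + 2α₂ = 1.2362
CA = 1.2362 × 2.02 = 2.50 mmol/kg

CA = 2.50 mmol/kg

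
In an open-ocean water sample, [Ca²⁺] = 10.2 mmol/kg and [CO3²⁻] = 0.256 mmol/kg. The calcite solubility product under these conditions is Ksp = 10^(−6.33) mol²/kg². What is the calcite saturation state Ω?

Ksp = 10^(−6.33) = 4.677×10^-7
Ω = [Ca²⁺][CO3²⁻]/Ksp = (10.2×10^-3)(0.256×10^-3) / 4.677×10^-7 = 5.58

Ω = 5.58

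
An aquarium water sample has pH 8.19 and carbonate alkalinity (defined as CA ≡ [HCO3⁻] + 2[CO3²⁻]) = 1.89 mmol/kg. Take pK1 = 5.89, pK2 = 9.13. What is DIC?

DIC = 1.72 mmol/kg

CA = [HCO3⁻] + 2[CO3²⁻] = (α₁ + 2α₂)·DIC
At pH 8.19: [H⁺]/K1 = 10^-2.30 = 0.0050119, K2/[H⁺] = 10^-0.94 = 0.11482
α₁ = 1/(1 + 0.0050119 + 0.11482) = 1/1.1198 = 0.8930; α₂ = α₁·K2/[H⁺] = 0.1025
α₁ + 2α₂ = 1.0981
DIC = CA / (α₁ + 2α₂) = 1.89 / 1.0981 = 1.72 mmol/kg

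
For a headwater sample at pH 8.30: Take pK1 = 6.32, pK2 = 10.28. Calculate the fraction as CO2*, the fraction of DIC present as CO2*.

α₀ = 1 / (1 + K1/[H⁺] + K1K2/[H⁺]²) = 1 / (1 + 10^+1.98 + 10^+0.00)
   = 1 / (1 + 95.499 + 1.0000) = 1/97.499 = 0.01026

α₀ = 0.0103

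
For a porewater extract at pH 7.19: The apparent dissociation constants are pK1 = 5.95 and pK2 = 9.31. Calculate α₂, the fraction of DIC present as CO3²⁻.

α₂ = 0.00712

α₂ = 1 / (1 + [H⁺]/K2 + [H⁺]²/(K1K2)) = 1 / (1 + 10^+2.12 + 10^+0.88)
   = 1 / (1 + 131.83 + 7.5858) = 1/140.41 = 0.007122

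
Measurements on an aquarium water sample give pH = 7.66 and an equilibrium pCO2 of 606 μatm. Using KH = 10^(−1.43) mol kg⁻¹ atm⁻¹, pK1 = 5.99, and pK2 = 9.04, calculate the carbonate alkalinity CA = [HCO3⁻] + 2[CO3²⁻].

CA = 1.14 mmol/kg

[CO2*] = KH · pCO2 = 10^(−1.43) × 606×10^-6 = 2.252×10^-5 mol/kg
α₀ = 1/(1 + K1/[H⁺] + K1K2/[H⁺]²) = 1/(1 + 10^+1.67 + 10^+0.29) = 0.02011
DIC = [CO2*]/α₀ = 2.252×10^-5 / 0.02011 = 1.120 mmol/kg
CA = (α₁ + 2α₂)·DIC = (0.9407 + 2×0.03921) × 1.120 = 1.14 mmol/kg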